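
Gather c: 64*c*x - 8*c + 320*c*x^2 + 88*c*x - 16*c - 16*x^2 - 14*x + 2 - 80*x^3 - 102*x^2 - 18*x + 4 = c*(320*x^2 + 152*x - 24) - 80*x^3 - 118*x^2 - 32*x + 6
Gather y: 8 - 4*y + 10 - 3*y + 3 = 21 - 7*y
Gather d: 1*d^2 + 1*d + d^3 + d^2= d^3 + 2*d^2 + d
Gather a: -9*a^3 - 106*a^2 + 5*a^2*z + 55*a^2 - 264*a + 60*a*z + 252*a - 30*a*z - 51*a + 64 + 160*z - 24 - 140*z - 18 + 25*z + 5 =-9*a^3 + a^2*(5*z - 51) + a*(30*z - 63) + 45*z + 27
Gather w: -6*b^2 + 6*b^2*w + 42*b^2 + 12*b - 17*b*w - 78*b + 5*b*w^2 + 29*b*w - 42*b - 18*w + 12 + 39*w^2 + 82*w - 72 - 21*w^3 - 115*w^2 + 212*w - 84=36*b^2 - 108*b - 21*w^3 + w^2*(5*b - 76) + w*(6*b^2 + 12*b + 276) - 144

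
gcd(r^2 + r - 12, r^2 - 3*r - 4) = 1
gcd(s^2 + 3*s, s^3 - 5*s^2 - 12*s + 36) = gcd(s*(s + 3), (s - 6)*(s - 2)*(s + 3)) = s + 3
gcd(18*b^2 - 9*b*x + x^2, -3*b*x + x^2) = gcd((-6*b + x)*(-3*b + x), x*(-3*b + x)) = -3*b + x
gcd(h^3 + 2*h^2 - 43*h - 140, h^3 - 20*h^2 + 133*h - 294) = h - 7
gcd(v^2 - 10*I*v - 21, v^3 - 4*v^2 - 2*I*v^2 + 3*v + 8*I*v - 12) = v - 3*I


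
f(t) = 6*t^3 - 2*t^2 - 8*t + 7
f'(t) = 18*t^2 - 4*t - 8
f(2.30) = 51.02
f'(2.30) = 78.02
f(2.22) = 45.03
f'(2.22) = 71.83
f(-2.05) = -36.70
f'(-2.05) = 75.84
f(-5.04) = -771.63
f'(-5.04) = 469.39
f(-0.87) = 8.50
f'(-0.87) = 9.10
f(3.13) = 146.35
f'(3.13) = 155.82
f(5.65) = 980.13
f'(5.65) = 544.00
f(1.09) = 3.67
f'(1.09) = 9.03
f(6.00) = 1183.00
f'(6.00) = 616.00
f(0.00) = 7.00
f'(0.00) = -8.00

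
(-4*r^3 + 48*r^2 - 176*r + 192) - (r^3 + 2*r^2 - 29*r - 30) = -5*r^3 + 46*r^2 - 147*r + 222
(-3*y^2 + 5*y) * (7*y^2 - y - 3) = -21*y^4 + 38*y^3 + 4*y^2 - 15*y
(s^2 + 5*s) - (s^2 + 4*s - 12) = s + 12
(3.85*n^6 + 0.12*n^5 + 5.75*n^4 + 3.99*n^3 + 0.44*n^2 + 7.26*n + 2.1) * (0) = 0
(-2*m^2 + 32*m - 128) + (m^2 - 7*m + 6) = -m^2 + 25*m - 122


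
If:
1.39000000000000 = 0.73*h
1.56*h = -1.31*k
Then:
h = 1.90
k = -2.27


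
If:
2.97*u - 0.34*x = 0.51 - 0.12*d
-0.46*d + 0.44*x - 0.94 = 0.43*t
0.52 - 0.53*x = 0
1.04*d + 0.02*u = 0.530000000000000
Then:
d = 0.50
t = -1.72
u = 0.26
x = 0.98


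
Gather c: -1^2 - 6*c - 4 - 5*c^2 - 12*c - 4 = -5*c^2 - 18*c - 9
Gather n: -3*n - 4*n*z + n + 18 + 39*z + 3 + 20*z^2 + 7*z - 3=n*(-4*z - 2) + 20*z^2 + 46*z + 18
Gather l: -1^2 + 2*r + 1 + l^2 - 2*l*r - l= l^2 + l*(-2*r - 1) + 2*r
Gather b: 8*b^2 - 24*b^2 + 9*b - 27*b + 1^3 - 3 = -16*b^2 - 18*b - 2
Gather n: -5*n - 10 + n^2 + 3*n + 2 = n^2 - 2*n - 8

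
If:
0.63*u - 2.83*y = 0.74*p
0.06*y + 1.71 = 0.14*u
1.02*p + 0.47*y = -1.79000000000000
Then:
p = -3.62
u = 13.95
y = 4.05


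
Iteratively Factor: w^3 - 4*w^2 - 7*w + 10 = (w - 1)*(w^2 - 3*w - 10) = (w - 5)*(w - 1)*(w + 2)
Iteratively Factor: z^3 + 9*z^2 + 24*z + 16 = (z + 4)*(z^2 + 5*z + 4) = (z + 4)^2*(z + 1)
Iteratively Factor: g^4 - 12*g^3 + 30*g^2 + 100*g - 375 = (g + 3)*(g^3 - 15*g^2 + 75*g - 125) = (g - 5)*(g + 3)*(g^2 - 10*g + 25) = (g - 5)^2*(g + 3)*(g - 5)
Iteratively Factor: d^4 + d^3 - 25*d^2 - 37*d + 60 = (d + 4)*(d^3 - 3*d^2 - 13*d + 15) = (d - 5)*(d + 4)*(d^2 + 2*d - 3) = (d - 5)*(d + 3)*(d + 4)*(d - 1)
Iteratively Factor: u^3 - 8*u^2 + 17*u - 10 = (u - 2)*(u^2 - 6*u + 5) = (u - 5)*(u - 2)*(u - 1)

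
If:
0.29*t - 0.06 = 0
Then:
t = 0.21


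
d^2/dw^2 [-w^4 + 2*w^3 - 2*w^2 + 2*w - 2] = -12*w^2 + 12*w - 4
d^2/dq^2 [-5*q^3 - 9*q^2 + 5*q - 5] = -30*q - 18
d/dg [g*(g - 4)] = 2*g - 4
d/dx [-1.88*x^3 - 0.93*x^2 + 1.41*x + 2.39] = -5.64*x^2 - 1.86*x + 1.41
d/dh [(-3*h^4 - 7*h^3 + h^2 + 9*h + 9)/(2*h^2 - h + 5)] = (-12*h^5 - 5*h^4 - 46*h^3 - 124*h^2 - 26*h + 54)/(4*h^4 - 4*h^3 + 21*h^2 - 10*h + 25)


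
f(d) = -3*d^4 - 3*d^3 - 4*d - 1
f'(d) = -12*d^3 - 9*d^2 - 4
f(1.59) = -38.59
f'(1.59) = -74.99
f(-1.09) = 3.01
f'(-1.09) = 0.85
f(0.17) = -1.70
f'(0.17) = -4.32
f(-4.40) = -852.28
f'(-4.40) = 843.97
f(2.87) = -286.94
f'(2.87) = -361.81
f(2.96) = -320.94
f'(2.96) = -394.07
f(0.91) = -8.96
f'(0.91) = -20.50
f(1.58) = -37.85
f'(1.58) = -73.80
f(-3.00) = -151.00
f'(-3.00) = 239.00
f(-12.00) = -56977.00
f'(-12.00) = 19436.00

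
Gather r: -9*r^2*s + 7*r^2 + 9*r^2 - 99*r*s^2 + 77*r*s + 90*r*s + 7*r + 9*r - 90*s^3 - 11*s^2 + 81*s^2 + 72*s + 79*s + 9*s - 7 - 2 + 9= r^2*(16 - 9*s) + r*(-99*s^2 + 167*s + 16) - 90*s^3 + 70*s^2 + 160*s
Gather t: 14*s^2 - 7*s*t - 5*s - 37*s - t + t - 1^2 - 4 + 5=14*s^2 - 7*s*t - 42*s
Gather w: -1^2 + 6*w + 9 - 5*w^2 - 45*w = -5*w^2 - 39*w + 8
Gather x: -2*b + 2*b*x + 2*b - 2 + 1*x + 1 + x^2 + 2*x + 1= x^2 + x*(2*b + 3)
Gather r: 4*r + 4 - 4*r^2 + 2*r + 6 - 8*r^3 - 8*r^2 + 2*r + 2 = -8*r^3 - 12*r^2 + 8*r + 12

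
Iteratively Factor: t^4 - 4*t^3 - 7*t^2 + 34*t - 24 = (t - 1)*(t^3 - 3*t^2 - 10*t + 24) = (t - 1)*(t + 3)*(t^2 - 6*t + 8) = (t - 2)*(t - 1)*(t + 3)*(t - 4)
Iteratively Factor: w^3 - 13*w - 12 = (w - 4)*(w^2 + 4*w + 3) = (w - 4)*(w + 3)*(w + 1)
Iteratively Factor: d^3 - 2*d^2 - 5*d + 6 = (d + 2)*(d^2 - 4*d + 3) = (d - 1)*(d + 2)*(d - 3)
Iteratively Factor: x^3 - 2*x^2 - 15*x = (x - 5)*(x^2 + 3*x) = x*(x - 5)*(x + 3)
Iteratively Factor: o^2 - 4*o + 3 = (o - 1)*(o - 3)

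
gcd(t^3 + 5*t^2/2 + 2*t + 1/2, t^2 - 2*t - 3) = t + 1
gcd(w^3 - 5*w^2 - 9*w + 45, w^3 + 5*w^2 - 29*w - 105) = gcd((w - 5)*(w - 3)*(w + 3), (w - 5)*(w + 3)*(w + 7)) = w^2 - 2*w - 15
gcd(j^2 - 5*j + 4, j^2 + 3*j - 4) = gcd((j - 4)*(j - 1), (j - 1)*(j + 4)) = j - 1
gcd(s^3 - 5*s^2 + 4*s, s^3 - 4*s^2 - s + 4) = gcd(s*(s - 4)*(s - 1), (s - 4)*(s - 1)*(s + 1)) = s^2 - 5*s + 4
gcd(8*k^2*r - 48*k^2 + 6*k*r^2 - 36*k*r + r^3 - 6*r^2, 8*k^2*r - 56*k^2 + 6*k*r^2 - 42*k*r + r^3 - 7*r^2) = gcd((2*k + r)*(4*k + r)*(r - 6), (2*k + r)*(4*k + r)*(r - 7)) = 8*k^2 + 6*k*r + r^2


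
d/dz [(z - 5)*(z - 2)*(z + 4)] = 3*z^2 - 6*z - 18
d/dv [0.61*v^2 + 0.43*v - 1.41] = 1.22*v + 0.43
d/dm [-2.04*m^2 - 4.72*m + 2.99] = -4.08*m - 4.72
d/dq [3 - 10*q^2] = -20*q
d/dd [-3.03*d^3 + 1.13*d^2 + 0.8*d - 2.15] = -9.09*d^2 + 2.26*d + 0.8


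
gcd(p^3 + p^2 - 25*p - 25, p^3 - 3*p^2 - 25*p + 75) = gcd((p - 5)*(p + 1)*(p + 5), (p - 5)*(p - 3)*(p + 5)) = p^2 - 25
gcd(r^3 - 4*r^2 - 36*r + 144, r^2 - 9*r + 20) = r - 4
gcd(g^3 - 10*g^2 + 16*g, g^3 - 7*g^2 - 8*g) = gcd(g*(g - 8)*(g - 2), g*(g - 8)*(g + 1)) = g^2 - 8*g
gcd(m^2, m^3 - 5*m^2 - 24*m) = m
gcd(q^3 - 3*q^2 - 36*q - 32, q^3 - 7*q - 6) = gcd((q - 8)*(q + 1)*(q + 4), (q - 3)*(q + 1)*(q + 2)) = q + 1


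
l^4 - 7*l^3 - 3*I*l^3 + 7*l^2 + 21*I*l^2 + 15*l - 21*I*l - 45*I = (l - 5)*(l - 3)*(l + 1)*(l - 3*I)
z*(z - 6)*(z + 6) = z^3 - 36*z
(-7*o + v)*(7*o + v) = -49*o^2 + v^2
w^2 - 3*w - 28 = (w - 7)*(w + 4)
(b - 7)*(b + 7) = b^2 - 49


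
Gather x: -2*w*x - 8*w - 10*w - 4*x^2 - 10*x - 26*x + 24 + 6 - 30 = -18*w - 4*x^2 + x*(-2*w - 36)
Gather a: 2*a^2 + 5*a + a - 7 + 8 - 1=2*a^2 + 6*a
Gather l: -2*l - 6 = -2*l - 6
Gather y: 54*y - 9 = 54*y - 9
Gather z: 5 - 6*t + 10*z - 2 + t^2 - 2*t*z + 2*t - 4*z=t^2 - 4*t + z*(6 - 2*t) + 3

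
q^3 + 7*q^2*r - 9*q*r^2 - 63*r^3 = (q - 3*r)*(q + 3*r)*(q + 7*r)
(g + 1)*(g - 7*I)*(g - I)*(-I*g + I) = -I*g^4 - 8*g^3 + 8*I*g^2 + 8*g - 7*I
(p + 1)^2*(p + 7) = p^3 + 9*p^2 + 15*p + 7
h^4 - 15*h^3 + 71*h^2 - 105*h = h*(h - 7)*(h - 5)*(h - 3)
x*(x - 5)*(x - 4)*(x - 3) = x^4 - 12*x^3 + 47*x^2 - 60*x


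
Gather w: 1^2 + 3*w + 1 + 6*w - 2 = 9*w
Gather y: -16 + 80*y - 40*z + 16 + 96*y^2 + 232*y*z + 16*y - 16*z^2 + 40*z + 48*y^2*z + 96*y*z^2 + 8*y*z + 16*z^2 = y^2*(48*z + 96) + y*(96*z^2 + 240*z + 96)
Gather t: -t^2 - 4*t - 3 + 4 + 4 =-t^2 - 4*t + 5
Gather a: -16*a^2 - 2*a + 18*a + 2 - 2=-16*a^2 + 16*a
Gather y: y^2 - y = y^2 - y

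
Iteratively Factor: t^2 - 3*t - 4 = (t - 4)*(t + 1)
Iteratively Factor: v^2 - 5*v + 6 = (v - 2)*(v - 3)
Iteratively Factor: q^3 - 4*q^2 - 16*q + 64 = (q - 4)*(q^2 - 16) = (q - 4)*(q + 4)*(q - 4)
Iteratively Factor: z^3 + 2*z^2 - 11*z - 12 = (z + 1)*(z^2 + z - 12) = (z + 1)*(z + 4)*(z - 3)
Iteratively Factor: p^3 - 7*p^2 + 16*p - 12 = (p - 2)*(p^2 - 5*p + 6) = (p - 3)*(p - 2)*(p - 2)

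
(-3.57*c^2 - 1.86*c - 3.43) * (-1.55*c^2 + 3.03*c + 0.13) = 5.5335*c^4 - 7.9341*c^3 - 0.783399999999999*c^2 - 10.6347*c - 0.4459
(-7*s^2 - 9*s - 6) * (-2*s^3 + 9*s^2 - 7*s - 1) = 14*s^5 - 45*s^4 - 20*s^3 + 16*s^2 + 51*s + 6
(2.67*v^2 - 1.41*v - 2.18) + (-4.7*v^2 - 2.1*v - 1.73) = -2.03*v^2 - 3.51*v - 3.91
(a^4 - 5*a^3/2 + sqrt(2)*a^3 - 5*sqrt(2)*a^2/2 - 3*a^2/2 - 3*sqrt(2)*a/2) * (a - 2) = a^5 - 9*a^4/2 + sqrt(2)*a^4 - 9*sqrt(2)*a^3/2 + 7*a^3/2 + 3*a^2 + 7*sqrt(2)*a^2/2 + 3*sqrt(2)*a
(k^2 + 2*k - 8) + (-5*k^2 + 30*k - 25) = -4*k^2 + 32*k - 33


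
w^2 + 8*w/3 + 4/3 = (w + 2/3)*(w + 2)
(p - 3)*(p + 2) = p^2 - p - 6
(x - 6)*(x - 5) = x^2 - 11*x + 30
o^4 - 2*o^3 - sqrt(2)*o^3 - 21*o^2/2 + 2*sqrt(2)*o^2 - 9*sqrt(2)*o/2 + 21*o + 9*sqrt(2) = (o - 2)*(o - 3*sqrt(2))*(o + sqrt(2)/2)*(o + 3*sqrt(2)/2)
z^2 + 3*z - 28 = (z - 4)*(z + 7)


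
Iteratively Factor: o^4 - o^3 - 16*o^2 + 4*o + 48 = (o + 3)*(o^3 - 4*o^2 - 4*o + 16) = (o - 4)*(o + 3)*(o^2 - 4) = (o - 4)*(o - 2)*(o + 3)*(o + 2)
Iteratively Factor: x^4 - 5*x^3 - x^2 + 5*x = (x + 1)*(x^3 - 6*x^2 + 5*x) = (x - 5)*(x + 1)*(x^2 - x) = x*(x - 5)*(x + 1)*(x - 1)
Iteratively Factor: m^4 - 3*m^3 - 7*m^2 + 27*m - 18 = (m - 3)*(m^3 - 7*m + 6) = (m - 3)*(m - 1)*(m^2 + m - 6) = (m - 3)*(m - 2)*(m - 1)*(m + 3)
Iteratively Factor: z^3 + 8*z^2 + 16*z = (z + 4)*(z^2 + 4*z) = z*(z + 4)*(z + 4)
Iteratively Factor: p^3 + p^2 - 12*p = (p + 4)*(p^2 - 3*p) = (p - 3)*(p + 4)*(p)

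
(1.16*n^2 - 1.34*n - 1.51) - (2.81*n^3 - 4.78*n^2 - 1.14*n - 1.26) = -2.81*n^3 + 5.94*n^2 - 0.2*n - 0.25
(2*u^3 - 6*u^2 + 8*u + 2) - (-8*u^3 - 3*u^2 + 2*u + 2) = 10*u^3 - 3*u^2 + 6*u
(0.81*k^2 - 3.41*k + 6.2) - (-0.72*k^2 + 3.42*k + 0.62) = 1.53*k^2 - 6.83*k + 5.58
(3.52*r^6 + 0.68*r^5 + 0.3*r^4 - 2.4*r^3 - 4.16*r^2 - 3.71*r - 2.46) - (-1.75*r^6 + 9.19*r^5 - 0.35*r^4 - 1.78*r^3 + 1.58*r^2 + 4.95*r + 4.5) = 5.27*r^6 - 8.51*r^5 + 0.65*r^4 - 0.62*r^3 - 5.74*r^2 - 8.66*r - 6.96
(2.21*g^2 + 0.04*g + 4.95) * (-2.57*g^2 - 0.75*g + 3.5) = -5.6797*g^4 - 1.7603*g^3 - 5.0165*g^2 - 3.5725*g + 17.325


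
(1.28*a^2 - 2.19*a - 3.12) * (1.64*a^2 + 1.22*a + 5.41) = 2.0992*a^4 - 2.03*a^3 - 0.863799999999999*a^2 - 15.6543*a - 16.8792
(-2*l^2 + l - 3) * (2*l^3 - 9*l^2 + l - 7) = -4*l^5 + 20*l^4 - 17*l^3 + 42*l^2 - 10*l + 21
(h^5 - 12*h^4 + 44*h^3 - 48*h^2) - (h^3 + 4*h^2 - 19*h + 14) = h^5 - 12*h^4 + 43*h^3 - 52*h^2 + 19*h - 14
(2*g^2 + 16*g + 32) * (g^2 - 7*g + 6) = 2*g^4 + 2*g^3 - 68*g^2 - 128*g + 192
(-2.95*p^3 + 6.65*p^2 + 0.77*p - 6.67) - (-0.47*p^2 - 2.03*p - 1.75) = -2.95*p^3 + 7.12*p^2 + 2.8*p - 4.92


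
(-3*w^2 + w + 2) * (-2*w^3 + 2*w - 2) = 6*w^5 - 2*w^4 - 10*w^3 + 8*w^2 + 2*w - 4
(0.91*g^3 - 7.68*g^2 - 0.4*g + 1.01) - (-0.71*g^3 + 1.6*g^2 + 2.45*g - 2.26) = 1.62*g^3 - 9.28*g^2 - 2.85*g + 3.27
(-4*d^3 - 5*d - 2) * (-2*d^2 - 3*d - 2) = 8*d^5 + 12*d^4 + 18*d^3 + 19*d^2 + 16*d + 4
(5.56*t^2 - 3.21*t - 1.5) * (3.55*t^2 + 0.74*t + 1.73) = 19.738*t^4 - 7.2811*t^3 + 1.9184*t^2 - 6.6633*t - 2.595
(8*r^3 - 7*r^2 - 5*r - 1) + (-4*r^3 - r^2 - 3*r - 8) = 4*r^3 - 8*r^2 - 8*r - 9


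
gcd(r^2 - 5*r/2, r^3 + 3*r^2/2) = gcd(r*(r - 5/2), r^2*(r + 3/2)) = r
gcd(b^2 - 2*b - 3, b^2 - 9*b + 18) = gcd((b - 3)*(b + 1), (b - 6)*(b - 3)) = b - 3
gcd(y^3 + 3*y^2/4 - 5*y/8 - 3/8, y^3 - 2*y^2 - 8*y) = 1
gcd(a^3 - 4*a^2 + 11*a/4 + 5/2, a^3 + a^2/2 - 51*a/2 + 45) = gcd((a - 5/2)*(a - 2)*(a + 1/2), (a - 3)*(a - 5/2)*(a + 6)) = a - 5/2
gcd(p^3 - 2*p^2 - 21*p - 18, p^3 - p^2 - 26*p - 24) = p^2 - 5*p - 6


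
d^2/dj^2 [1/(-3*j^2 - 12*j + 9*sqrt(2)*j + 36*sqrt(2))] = 2*(j^2 - 3*sqrt(2)*j + 4*j - (2*j - 3*sqrt(2) + 4)^2 - 12*sqrt(2))/(3*(j^2 - 3*sqrt(2)*j + 4*j - 12*sqrt(2))^3)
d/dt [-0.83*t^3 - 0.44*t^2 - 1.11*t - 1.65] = -2.49*t^2 - 0.88*t - 1.11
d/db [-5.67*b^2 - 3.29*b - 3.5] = -11.34*b - 3.29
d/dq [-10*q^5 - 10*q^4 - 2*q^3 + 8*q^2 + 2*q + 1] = -50*q^4 - 40*q^3 - 6*q^2 + 16*q + 2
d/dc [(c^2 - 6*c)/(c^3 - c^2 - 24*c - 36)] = (6 - c^2)/(c^4 + 10*c^3 + 37*c^2 + 60*c + 36)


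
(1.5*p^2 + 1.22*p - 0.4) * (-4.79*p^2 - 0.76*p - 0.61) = -7.185*p^4 - 6.9838*p^3 + 0.0738000000000001*p^2 - 0.4402*p + 0.244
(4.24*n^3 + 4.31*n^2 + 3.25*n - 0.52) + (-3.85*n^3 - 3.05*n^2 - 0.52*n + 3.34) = 0.39*n^3 + 1.26*n^2 + 2.73*n + 2.82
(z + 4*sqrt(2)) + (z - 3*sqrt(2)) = 2*z + sqrt(2)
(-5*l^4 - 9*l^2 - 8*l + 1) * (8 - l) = 5*l^5 - 40*l^4 + 9*l^3 - 64*l^2 - 65*l + 8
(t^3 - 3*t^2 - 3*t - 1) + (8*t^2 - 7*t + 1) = t^3 + 5*t^2 - 10*t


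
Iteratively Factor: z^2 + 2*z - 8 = (z - 2)*(z + 4)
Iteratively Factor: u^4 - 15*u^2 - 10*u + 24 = (u - 1)*(u^3 + u^2 - 14*u - 24) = (u - 1)*(u + 3)*(u^2 - 2*u - 8) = (u - 4)*(u - 1)*(u + 3)*(u + 2)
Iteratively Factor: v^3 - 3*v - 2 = (v - 2)*(v^2 + 2*v + 1) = (v - 2)*(v + 1)*(v + 1)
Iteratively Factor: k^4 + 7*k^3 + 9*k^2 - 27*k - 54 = (k - 2)*(k^3 + 9*k^2 + 27*k + 27) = (k - 2)*(k + 3)*(k^2 + 6*k + 9) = (k - 2)*(k + 3)^2*(k + 3)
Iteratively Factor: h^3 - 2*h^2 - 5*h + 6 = (h - 1)*(h^2 - h - 6) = (h - 3)*(h - 1)*(h + 2)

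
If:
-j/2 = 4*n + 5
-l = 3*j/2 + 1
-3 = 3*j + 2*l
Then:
No Solution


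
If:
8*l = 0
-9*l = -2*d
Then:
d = 0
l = 0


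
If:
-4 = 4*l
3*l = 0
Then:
No Solution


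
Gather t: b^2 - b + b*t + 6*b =b^2 + b*t + 5*b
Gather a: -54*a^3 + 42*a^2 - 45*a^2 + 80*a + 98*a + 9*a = -54*a^3 - 3*a^2 + 187*a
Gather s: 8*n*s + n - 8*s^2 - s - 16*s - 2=n - 8*s^2 + s*(8*n - 17) - 2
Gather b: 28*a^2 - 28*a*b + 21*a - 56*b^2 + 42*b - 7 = 28*a^2 + 21*a - 56*b^2 + b*(42 - 28*a) - 7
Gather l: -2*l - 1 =-2*l - 1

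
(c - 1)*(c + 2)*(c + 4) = c^3 + 5*c^2 + 2*c - 8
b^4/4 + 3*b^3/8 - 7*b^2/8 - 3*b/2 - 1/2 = (b/4 + 1/4)*(b - 2)*(b + 1/2)*(b + 2)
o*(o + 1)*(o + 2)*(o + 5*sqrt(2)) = o^4 + 3*o^3 + 5*sqrt(2)*o^3 + 2*o^2 + 15*sqrt(2)*o^2 + 10*sqrt(2)*o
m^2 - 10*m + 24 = (m - 6)*(m - 4)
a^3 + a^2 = a^2*(a + 1)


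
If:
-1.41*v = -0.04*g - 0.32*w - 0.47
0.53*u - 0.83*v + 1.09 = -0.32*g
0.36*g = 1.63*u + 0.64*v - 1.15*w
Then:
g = -0.339371263877028*w - 1.82521349274125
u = 0.545239111870196*w - 0.513663535439795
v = 0.217322801024765*w + 0.281554227156277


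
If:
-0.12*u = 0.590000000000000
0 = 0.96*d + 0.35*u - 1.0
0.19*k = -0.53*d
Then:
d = 2.83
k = -7.91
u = -4.92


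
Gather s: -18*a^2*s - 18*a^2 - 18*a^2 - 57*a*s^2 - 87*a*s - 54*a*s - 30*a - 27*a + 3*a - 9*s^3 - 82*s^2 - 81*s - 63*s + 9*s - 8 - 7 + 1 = -36*a^2 - 54*a - 9*s^3 + s^2*(-57*a - 82) + s*(-18*a^2 - 141*a - 135) - 14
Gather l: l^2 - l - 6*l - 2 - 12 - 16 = l^2 - 7*l - 30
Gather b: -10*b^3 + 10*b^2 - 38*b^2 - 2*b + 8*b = -10*b^3 - 28*b^2 + 6*b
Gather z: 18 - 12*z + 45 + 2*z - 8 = 55 - 10*z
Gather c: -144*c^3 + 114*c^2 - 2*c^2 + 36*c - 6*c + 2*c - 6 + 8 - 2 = -144*c^3 + 112*c^2 + 32*c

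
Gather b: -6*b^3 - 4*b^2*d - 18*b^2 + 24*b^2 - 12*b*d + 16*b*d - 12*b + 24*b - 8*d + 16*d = -6*b^3 + b^2*(6 - 4*d) + b*(4*d + 12) + 8*d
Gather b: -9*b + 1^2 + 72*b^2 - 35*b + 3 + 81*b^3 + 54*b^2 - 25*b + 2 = 81*b^3 + 126*b^2 - 69*b + 6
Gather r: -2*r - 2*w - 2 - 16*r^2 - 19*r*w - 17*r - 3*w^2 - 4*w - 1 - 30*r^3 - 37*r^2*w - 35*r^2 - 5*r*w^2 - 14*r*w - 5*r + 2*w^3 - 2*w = -30*r^3 + r^2*(-37*w - 51) + r*(-5*w^2 - 33*w - 24) + 2*w^3 - 3*w^2 - 8*w - 3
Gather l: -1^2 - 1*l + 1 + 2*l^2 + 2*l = 2*l^2 + l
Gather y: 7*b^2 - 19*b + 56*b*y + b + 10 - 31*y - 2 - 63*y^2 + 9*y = 7*b^2 - 18*b - 63*y^2 + y*(56*b - 22) + 8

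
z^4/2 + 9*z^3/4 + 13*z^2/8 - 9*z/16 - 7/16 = (z/2 + 1/2)*(z - 1/2)*(z + 1/2)*(z + 7/2)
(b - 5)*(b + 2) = b^2 - 3*b - 10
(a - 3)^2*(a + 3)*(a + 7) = a^4 + 4*a^3 - 30*a^2 - 36*a + 189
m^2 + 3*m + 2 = (m + 1)*(m + 2)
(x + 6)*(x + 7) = x^2 + 13*x + 42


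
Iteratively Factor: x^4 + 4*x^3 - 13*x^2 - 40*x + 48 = (x - 1)*(x^3 + 5*x^2 - 8*x - 48) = (x - 3)*(x - 1)*(x^2 + 8*x + 16) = (x - 3)*(x - 1)*(x + 4)*(x + 4)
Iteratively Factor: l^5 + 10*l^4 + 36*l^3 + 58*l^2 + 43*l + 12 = (l + 4)*(l^4 + 6*l^3 + 12*l^2 + 10*l + 3) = (l + 1)*(l + 4)*(l^3 + 5*l^2 + 7*l + 3) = (l + 1)^2*(l + 4)*(l^2 + 4*l + 3) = (l + 1)^3*(l + 4)*(l + 3)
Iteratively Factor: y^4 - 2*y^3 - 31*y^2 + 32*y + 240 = (y - 5)*(y^3 + 3*y^2 - 16*y - 48) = (y - 5)*(y + 4)*(y^2 - y - 12) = (y - 5)*(y + 3)*(y + 4)*(y - 4)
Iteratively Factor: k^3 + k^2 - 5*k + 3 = (k - 1)*(k^2 + 2*k - 3) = (k - 1)*(k + 3)*(k - 1)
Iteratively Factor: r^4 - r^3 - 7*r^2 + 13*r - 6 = (r - 2)*(r^3 + r^2 - 5*r + 3) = (r - 2)*(r - 1)*(r^2 + 2*r - 3) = (r - 2)*(r - 1)*(r + 3)*(r - 1)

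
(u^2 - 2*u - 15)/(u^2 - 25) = (u + 3)/(u + 5)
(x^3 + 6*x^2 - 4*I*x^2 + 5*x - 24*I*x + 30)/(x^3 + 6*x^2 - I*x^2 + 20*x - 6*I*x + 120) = (x + I)/(x + 4*I)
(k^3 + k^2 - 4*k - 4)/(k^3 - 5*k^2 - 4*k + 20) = (k + 1)/(k - 5)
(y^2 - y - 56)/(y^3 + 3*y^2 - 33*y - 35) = (y - 8)/(y^2 - 4*y - 5)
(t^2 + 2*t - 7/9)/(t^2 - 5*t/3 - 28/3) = (t - 1/3)/(t - 4)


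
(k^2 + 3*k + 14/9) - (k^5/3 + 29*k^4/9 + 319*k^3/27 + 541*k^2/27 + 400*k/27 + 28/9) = -k^5/3 - 29*k^4/9 - 319*k^3/27 - 514*k^2/27 - 319*k/27 - 14/9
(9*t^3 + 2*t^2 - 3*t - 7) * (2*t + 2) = 18*t^4 + 22*t^3 - 2*t^2 - 20*t - 14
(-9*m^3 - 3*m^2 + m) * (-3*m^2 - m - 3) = 27*m^5 + 18*m^4 + 27*m^3 + 8*m^2 - 3*m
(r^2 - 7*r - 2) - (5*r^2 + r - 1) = -4*r^2 - 8*r - 1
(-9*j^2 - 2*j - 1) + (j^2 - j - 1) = -8*j^2 - 3*j - 2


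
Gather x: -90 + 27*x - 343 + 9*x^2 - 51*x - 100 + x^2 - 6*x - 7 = 10*x^2 - 30*x - 540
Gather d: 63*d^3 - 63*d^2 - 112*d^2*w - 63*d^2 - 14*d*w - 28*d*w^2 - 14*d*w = 63*d^3 + d^2*(-112*w - 126) + d*(-28*w^2 - 28*w)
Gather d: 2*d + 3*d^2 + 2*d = 3*d^2 + 4*d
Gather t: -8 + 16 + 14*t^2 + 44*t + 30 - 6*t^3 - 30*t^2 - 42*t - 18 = -6*t^3 - 16*t^2 + 2*t + 20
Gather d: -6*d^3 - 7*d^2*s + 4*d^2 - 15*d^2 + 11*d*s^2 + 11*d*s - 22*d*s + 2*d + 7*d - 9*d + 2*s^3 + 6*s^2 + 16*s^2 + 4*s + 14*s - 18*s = -6*d^3 + d^2*(-7*s - 11) + d*(11*s^2 - 11*s) + 2*s^3 + 22*s^2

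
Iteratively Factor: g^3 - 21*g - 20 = (g + 4)*(g^2 - 4*g - 5) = (g + 1)*(g + 4)*(g - 5)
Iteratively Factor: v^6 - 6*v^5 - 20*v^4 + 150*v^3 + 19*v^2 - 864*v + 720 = (v - 3)*(v^5 - 3*v^4 - 29*v^3 + 63*v^2 + 208*v - 240) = (v - 3)*(v + 4)*(v^4 - 7*v^3 - v^2 + 67*v - 60) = (v - 3)*(v - 1)*(v + 4)*(v^3 - 6*v^2 - 7*v + 60) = (v - 3)*(v - 1)*(v + 3)*(v + 4)*(v^2 - 9*v + 20) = (v - 4)*(v - 3)*(v - 1)*(v + 3)*(v + 4)*(v - 5)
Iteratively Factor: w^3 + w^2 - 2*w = (w - 1)*(w^2 + 2*w) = w*(w - 1)*(w + 2)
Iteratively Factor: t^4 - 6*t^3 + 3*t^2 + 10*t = (t - 5)*(t^3 - t^2 - 2*t) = (t - 5)*(t - 2)*(t^2 + t) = (t - 5)*(t - 2)*(t + 1)*(t)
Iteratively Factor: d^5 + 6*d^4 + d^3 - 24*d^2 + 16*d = (d + 4)*(d^4 + 2*d^3 - 7*d^2 + 4*d) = d*(d + 4)*(d^3 + 2*d^2 - 7*d + 4) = d*(d + 4)^2*(d^2 - 2*d + 1) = d*(d - 1)*(d + 4)^2*(d - 1)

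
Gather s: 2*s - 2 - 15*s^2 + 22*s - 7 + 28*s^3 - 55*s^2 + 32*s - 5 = 28*s^3 - 70*s^2 + 56*s - 14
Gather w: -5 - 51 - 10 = -66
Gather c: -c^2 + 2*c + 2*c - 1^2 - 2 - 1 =-c^2 + 4*c - 4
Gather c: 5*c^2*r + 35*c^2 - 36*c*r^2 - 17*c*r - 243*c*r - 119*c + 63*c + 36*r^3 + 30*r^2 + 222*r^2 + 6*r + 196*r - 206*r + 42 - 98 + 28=c^2*(5*r + 35) + c*(-36*r^2 - 260*r - 56) + 36*r^3 + 252*r^2 - 4*r - 28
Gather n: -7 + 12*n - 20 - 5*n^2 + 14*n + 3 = -5*n^2 + 26*n - 24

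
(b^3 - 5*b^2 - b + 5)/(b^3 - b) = (b - 5)/b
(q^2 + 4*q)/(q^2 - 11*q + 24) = q*(q + 4)/(q^2 - 11*q + 24)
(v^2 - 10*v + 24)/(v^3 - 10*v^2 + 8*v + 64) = (v - 6)/(v^2 - 6*v - 16)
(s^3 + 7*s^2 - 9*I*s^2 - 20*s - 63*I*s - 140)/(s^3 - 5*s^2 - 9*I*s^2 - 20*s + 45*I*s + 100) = (s + 7)/(s - 5)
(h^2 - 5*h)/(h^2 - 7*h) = (h - 5)/(h - 7)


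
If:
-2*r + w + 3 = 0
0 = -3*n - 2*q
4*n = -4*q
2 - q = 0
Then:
No Solution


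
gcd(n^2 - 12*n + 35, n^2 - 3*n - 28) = n - 7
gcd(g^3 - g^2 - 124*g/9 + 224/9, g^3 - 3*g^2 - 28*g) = g + 4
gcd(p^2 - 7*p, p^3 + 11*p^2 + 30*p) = p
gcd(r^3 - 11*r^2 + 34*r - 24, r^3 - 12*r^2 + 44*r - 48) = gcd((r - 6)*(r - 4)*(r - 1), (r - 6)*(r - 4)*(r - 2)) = r^2 - 10*r + 24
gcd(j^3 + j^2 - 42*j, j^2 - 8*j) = j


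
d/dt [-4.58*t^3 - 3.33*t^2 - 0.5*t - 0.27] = -13.74*t^2 - 6.66*t - 0.5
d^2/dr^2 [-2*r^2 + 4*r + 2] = -4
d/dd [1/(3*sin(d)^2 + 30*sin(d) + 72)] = -2*(sin(d) + 5)*cos(d)/(3*(sin(d)^2 + 10*sin(d) + 24)^2)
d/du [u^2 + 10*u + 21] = 2*u + 10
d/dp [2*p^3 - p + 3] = 6*p^2 - 1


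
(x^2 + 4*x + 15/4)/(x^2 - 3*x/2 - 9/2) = (x + 5/2)/(x - 3)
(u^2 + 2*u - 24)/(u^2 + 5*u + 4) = (u^2 + 2*u - 24)/(u^2 + 5*u + 4)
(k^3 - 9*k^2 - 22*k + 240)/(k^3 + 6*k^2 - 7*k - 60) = (k^2 - 14*k + 48)/(k^2 + k - 12)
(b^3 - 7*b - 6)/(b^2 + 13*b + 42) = (b^3 - 7*b - 6)/(b^2 + 13*b + 42)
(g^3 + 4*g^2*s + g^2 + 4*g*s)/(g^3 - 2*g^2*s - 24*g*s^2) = (-g - 1)/(-g + 6*s)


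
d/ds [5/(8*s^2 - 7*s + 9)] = 5*(7 - 16*s)/(8*s^2 - 7*s + 9)^2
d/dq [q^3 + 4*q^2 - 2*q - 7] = 3*q^2 + 8*q - 2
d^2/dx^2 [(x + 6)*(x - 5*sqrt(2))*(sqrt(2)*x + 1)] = 6*sqrt(2)*x - 18 + 12*sqrt(2)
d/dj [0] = 0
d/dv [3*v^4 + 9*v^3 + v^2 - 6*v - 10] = 12*v^3 + 27*v^2 + 2*v - 6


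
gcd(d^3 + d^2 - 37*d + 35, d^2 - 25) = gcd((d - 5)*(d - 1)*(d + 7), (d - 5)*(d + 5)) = d - 5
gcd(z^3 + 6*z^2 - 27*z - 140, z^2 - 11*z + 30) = z - 5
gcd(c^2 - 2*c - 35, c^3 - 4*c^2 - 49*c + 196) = c - 7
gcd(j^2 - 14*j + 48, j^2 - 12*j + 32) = j - 8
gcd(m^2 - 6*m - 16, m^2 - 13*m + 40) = m - 8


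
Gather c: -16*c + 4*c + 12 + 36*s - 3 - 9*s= -12*c + 27*s + 9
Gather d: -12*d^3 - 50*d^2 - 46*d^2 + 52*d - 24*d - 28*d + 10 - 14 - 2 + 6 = -12*d^3 - 96*d^2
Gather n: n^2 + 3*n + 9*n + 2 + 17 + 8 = n^2 + 12*n + 27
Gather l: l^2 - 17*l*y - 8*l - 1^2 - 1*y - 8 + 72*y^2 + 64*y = l^2 + l*(-17*y - 8) + 72*y^2 + 63*y - 9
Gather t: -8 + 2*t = 2*t - 8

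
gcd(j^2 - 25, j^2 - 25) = j^2 - 25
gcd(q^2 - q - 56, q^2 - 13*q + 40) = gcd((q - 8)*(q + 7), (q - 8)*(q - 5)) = q - 8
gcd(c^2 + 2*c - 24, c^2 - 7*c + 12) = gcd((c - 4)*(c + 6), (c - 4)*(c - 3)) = c - 4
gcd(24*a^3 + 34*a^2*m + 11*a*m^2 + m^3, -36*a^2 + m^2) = 6*a + m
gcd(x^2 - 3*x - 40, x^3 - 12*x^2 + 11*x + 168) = x - 8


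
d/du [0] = 0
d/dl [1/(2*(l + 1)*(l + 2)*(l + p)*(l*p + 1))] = (-p*(l + 1)*(l + 2)*(l + p) - (l + 1)*(l + 2)*(l*p + 1) - (l + 1)*(l + p)*(l*p + 1) - (l + 2)*(l + p)*(l*p + 1))/(2*(l + 1)^2*(l + 2)^2*(l + p)^2*(l*p + 1)^2)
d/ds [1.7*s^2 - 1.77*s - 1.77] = 3.4*s - 1.77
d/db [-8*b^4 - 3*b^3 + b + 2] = -32*b^3 - 9*b^2 + 1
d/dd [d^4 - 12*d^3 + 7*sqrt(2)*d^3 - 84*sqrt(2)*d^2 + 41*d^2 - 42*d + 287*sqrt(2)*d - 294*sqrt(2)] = 4*d^3 - 36*d^2 + 21*sqrt(2)*d^2 - 168*sqrt(2)*d + 82*d - 42 + 287*sqrt(2)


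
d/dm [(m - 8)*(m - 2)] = 2*m - 10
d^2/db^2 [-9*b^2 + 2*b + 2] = -18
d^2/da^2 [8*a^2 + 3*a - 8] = 16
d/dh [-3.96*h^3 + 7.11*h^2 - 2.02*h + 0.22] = -11.88*h^2 + 14.22*h - 2.02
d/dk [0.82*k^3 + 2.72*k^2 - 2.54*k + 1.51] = 2.46*k^2 + 5.44*k - 2.54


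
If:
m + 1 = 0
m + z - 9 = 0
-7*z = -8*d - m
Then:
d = 71/8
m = -1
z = 10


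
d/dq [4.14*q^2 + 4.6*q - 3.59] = 8.28*q + 4.6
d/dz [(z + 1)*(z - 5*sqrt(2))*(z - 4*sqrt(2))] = 3*z^2 - 18*sqrt(2)*z + 2*z - 9*sqrt(2) + 40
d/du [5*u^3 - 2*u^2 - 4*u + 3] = 15*u^2 - 4*u - 4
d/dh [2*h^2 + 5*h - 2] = 4*h + 5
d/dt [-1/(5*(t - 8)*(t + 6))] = 2*(t - 1)/(5*(t - 8)^2*(t + 6)^2)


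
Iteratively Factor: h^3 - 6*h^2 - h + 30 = (h - 5)*(h^2 - h - 6) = (h - 5)*(h - 3)*(h + 2)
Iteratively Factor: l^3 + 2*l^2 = (l + 2)*(l^2) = l*(l + 2)*(l)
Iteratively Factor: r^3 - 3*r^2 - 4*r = (r - 4)*(r^2 + r) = (r - 4)*(r + 1)*(r)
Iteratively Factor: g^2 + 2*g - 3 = (g - 1)*(g + 3)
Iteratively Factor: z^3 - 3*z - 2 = (z - 2)*(z^2 + 2*z + 1) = (z - 2)*(z + 1)*(z + 1)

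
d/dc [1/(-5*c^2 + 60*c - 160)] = 2*(c - 6)/(5*(c^2 - 12*c + 32)^2)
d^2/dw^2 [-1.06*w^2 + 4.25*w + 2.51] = -2.12000000000000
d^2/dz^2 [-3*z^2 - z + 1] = -6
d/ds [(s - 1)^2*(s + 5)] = 3*(s - 1)*(s + 3)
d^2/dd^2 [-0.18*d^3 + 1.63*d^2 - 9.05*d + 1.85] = 3.26 - 1.08*d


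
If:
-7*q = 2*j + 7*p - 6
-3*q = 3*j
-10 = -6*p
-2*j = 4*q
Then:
No Solution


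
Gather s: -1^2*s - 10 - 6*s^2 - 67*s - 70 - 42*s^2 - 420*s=-48*s^2 - 488*s - 80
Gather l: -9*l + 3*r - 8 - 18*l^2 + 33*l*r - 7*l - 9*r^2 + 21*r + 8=-18*l^2 + l*(33*r - 16) - 9*r^2 + 24*r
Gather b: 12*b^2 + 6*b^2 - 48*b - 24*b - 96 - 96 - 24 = 18*b^2 - 72*b - 216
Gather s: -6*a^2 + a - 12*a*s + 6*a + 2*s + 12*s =-6*a^2 + 7*a + s*(14 - 12*a)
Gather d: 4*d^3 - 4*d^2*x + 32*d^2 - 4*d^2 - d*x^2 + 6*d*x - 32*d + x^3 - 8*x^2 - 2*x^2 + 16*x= 4*d^3 + d^2*(28 - 4*x) + d*(-x^2 + 6*x - 32) + x^3 - 10*x^2 + 16*x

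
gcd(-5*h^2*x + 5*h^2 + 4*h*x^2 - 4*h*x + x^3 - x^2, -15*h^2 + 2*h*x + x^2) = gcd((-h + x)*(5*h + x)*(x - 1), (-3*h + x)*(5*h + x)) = 5*h + x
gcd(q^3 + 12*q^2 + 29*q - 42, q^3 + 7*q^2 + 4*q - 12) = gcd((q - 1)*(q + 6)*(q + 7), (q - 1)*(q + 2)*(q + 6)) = q^2 + 5*q - 6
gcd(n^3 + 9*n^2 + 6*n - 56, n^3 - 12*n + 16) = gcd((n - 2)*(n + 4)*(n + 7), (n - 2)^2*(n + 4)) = n^2 + 2*n - 8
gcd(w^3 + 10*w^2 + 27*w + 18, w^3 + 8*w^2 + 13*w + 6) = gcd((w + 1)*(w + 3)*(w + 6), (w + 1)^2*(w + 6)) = w^2 + 7*w + 6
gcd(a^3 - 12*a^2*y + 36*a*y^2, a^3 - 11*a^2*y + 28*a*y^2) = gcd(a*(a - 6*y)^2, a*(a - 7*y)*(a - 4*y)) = a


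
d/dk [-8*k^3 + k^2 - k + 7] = -24*k^2 + 2*k - 1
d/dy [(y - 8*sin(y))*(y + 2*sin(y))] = -6*y*cos(y) + 2*y - 6*sin(y) - 16*sin(2*y)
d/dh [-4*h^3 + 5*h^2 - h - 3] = -12*h^2 + 10*h - 1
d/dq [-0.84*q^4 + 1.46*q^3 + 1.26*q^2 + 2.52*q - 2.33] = -3.36*q^3 + 4.38*q^2 + 2.52*q + 2.52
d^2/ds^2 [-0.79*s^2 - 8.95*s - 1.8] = -1.58000000000000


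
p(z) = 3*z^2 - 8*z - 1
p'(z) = 6*z - 8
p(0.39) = -3.66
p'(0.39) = -5.66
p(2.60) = -1.52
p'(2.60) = 7.60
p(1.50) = -6.25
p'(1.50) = 1.00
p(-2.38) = 35.03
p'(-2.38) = -22.28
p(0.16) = -2.20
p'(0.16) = -7.04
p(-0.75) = 6.69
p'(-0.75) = -12.50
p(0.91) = -5.80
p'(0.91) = -2.54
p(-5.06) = 116.29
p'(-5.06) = -38.36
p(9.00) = 170.00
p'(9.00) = 46.00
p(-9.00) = 314.00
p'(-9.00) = -62.00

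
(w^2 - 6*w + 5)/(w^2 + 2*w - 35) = (w - 1)/(w + 7)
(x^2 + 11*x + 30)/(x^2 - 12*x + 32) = (x^2 + 11*x + 30)/(x^2 - 12*x + 32)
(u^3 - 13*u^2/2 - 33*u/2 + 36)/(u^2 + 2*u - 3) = (u^2 - 19*u/2 + 12)/(u - 1)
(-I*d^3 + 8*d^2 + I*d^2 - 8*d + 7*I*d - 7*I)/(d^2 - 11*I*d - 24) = (-I*d^3 + d^2*(8 + I) + d*(-8 + 7*I) - 7*I)/(d^2 - 11*I*d - 24)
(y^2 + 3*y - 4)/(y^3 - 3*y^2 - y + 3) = (y + 4)/(y^2 - 2*y - 3)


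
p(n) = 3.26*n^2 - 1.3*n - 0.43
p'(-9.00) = -59.98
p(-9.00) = 275.33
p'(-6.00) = -40.42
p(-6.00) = 124.73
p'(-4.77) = -32.40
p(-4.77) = 79.95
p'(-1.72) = -12.51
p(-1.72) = 11.45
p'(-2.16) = -15.38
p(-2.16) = 17.59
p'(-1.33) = -9.97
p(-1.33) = 7.07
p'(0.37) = 1.11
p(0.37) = -0.46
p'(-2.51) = -17.67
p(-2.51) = 23.37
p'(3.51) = 21.59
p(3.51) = 35.17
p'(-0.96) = -7.56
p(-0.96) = 3.82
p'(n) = 6.52*n - 1.3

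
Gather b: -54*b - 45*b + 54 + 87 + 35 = 176 - 99*b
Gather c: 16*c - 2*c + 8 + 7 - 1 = 14*c + 14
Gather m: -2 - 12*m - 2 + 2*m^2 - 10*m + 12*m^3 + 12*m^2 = 12*m^3 + 14*m^2 - 22*m - 4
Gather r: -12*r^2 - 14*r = -12*r^2 - 14*r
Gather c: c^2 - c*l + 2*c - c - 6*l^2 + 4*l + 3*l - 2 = c^2 + c*(1 - l) - 6*l^2 + 7*l - 2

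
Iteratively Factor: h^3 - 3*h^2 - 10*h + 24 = (h - 4)*(h^2 + h - 6) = (h - 4)*(h + 3)*(h - 2)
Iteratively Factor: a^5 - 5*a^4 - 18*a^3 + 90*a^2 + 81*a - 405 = (a + 3)*(a^4 - 8*a^3 + 6*a^2 + 72*a - 135) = (a - 3)*(a + 3)*(a^3 - 5*a^2 - 9*a + 45) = (a - 3)^2*(a + 3)*(a^2 - 2*a - 15) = (a - 5)*(a - 3)^2*(a + 3)*(a + 3)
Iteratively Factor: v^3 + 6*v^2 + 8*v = (v)*(v^2 + 6*v + 8) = v*(v + 4)*(v + 2)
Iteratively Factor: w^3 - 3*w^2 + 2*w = (w - 2)*(w^2 - w) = (w - 2)*(w - 1)*(w)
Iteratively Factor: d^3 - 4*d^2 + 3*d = (d - 1)*(d^2 - 3*d) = (d - 3)*(d - 1)*(d)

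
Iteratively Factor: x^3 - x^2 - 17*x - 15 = (x + 1)*(x^2 - 2*x - 15) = (x - 5)*(x + 1)*(x + 3)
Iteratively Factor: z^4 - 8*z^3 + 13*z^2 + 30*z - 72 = (z + 2)*(z^3 - 10*z^2 + 33*z - 36) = (z - 3)*(z + 2)*(z^2 - 7*z + 12) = (z - 3)^2*(z + 2)*(z - 4)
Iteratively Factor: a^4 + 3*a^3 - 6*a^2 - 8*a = (a - 2)*(a^3 + 5*a^2 + 4*a) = (a - 2)*(a + 1)*(a^2 + 4*a) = a*(a - 2)*(a + 1)*(a + 4)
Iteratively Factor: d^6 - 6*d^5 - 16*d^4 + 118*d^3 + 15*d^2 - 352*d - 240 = (d - 4)*(d^5 - 2*d^4 - 24*d^3 + 22*d^2 + 103*d + 60) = (d - 4)*(d + 1)*(d^4 - 3*d^3 - 21*d^2 + 43*d + 60) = (d - 5)*(d - 4)*(d + 1)*(d^3 + 2*d^2 - 11*d - 12) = (d - 5)*(d - 4)*(d + 1)*(d + 4)*(d^2 - 2*d - 3) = (d - 5)*(d - 4)*(d + 1)^2*(d + 4)*(d - 3)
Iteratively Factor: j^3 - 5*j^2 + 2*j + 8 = (j - 2)*(j^2 - 3*j - 4) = (j - 4)*(j - 2)*(j + 1)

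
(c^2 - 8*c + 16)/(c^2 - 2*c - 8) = (c - 4)/(c + 2)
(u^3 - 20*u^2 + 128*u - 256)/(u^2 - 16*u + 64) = u - 4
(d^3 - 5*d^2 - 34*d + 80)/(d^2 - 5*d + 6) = (d^2 - 3*d - 40)/(d - 3)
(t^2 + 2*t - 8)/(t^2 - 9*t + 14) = (t + 4)/(t - 7)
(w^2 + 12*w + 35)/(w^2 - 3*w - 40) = (w + 7)/(w - 8)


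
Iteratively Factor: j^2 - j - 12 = (j + 3)*(j - 4)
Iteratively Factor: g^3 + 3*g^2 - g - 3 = (g + 1)*(g^2 + 2*g - 3) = (g + 1)*(g + 3)*(g - 1)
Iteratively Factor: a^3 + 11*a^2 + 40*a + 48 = (a + 3)*(a^2 + 8*a + 16) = (a + 3)*(a + 4)*(a + 4)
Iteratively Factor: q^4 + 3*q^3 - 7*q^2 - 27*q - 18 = (q - 3)*(q^3 + 6*q^2 + 11*q + 6) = (q - 3)*(q + 2)*(q^2 + 4*q + 3) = (q - 3)*(q + 2)*(q + 3)*(q + 1)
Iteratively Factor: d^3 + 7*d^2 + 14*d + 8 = (d + 1)*(d^2 + 6*d + 8) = (d + 1)*(d + 2)*(d + 4)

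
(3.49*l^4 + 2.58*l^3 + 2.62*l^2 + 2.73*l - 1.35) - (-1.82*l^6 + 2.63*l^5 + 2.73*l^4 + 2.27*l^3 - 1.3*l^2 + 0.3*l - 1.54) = 1.82*l^6 - 2.63*l^5 + 0.76*l^4 + 0.31*l^3 + 3.92*l^2 + 2.43*l + 0.19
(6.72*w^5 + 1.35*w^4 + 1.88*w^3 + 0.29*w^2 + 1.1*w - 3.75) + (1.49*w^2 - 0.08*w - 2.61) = 6.72*w^5 + 1.35*w^4 + 1.88*w^3 + 1.78*w^2 + 1.02*w - 6.36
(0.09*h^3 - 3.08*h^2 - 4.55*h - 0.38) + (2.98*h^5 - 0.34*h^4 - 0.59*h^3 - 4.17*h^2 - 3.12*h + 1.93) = 2.98*h^5 - 0.34*h^4 - 0.5*h^3 - 7.25*h^2 - 7.67*h + 1.55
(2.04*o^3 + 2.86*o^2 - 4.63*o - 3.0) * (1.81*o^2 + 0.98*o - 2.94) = 3.6924*o^5 + 7.1758*o^4 - 11.5751*o^3 - 18.3758*o^2 + 10.6722*o + 8.82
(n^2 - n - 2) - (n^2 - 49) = 47 - n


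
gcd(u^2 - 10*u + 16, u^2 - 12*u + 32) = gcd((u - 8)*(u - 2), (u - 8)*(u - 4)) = u - 8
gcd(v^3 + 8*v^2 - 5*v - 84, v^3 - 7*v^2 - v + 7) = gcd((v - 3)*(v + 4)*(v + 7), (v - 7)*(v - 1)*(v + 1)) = 1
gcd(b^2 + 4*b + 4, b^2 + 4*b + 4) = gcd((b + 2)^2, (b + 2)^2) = b^2 + 4*b + 4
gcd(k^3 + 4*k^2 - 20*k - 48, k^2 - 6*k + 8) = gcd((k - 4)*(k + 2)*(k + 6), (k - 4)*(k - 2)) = k - 4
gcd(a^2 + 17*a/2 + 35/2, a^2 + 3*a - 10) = a + 5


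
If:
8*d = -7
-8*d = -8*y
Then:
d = -7/8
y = -7/8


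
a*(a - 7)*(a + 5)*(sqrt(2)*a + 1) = sqrt(2)*a^4 - 2*sqrt(2)*a^3 + a^3 - 35*sqrt(2)*a^2 - 2*a^2 - 35*a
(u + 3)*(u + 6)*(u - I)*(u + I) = u^4 + 9*u^3 + 19*u^2 + 9*u + 18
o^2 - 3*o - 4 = (o - 4)*(o + 1)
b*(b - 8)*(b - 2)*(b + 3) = b^4 - 7*b^3 - 14*b^2 + 48*b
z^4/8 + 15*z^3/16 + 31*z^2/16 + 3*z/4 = z*(z/4 + 1)*(z/2 + 1/4)*(z + 3)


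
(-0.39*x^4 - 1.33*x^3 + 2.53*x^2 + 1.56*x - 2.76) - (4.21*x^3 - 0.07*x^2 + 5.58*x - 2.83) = -0.39*x^4 - 5.54*x^3 + 2.6*x^2 - 4.02*x + 0.0700000000000003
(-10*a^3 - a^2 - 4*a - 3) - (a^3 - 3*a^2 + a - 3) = -11*a^3 + 2*a^2 - 5*a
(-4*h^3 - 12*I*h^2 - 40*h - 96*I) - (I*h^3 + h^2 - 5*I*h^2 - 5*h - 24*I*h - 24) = -4*h^3 - I*h^3 - h^2 - 7*I*h^2 - 35*h + 24*I*h + 24 - 96*I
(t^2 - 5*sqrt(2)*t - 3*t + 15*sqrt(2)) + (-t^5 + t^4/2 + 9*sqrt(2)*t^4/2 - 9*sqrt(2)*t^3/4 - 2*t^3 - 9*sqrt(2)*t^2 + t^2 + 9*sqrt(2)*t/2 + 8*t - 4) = -t^5 + t^4/2 + 9*sqrt(2)*t^4/2 - 9*sqrt(2)*t^3/4 - 2*t^3 - 9*sqrt(2)*t^2 + 2*t^2 - sqrt(2)*t/2 + 5*t - 4 + 15*sqrt(2)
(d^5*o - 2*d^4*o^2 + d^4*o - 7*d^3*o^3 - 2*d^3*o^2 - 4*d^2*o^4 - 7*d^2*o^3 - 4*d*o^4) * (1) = d^5*o - 2*d^4*o^2 + d^4*o - 7*d^3*o^3 - 2*d^3*o^2 - 4*d^2*o^4 - 7*d^2*o^3 - 4*d*o^4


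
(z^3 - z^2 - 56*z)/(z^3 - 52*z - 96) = z*(z + 7)/(z^2 + 8*z + 12)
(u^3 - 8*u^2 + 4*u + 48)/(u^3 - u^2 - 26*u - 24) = (u^2 - 2*u - 8)/(u^2 + 5*u + 4)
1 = 1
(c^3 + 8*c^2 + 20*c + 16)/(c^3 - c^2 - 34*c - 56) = (c + 2)/(c - 7)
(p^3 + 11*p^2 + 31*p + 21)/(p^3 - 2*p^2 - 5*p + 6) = (p^3 + 11*p^2 + 31*p + 21)/(p^3 - 2*p^2 - 5*p + 6)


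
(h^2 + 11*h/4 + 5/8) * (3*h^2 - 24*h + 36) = 3*h^4 - 63*h^3/4 - 225*h^2/8 + 84*h + 45/2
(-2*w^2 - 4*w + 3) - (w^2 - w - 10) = -3*w^2 - 3*w + 13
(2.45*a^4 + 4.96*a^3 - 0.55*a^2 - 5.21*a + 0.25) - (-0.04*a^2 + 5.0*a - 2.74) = 2.45*a^4 + 4.96*a^3 - 0.51*a^2 - 10.21*a + 2.99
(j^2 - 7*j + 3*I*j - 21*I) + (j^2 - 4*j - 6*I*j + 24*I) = 2*j^2 - 11*j - 3*I*j + 3*I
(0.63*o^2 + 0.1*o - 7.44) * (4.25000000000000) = 2.6775*o^2 + 0.425*o - 31.62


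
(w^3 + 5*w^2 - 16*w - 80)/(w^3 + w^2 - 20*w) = (w + 4)/w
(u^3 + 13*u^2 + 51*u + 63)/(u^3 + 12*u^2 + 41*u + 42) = (u + 3)/(u + 2)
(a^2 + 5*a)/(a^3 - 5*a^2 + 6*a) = (a + 5)/(a^2 - 5*a + 6)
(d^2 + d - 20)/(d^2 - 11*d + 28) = (d + 5)/(d - 7)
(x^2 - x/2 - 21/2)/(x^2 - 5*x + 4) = (2*x^2 - x - 21)/(2*(x^2 - 5*x + 4))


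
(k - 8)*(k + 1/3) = k^2 - 23*k/3 - 8/3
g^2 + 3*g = g*(g + 3)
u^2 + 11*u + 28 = (u + 4)*(u + 7)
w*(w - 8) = w^2 - 8*w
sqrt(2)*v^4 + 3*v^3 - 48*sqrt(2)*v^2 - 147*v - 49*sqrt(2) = (v - 7)*(v + 7)*(v + sqrt(2))*(sqrt(2)*v + 1)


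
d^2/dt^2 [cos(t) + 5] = -cos(t)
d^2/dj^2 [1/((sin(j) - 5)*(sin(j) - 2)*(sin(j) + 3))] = (-9*sin(j)^6 + 44*sin(j)^5 - 30*sin(j)^4 + 74*sin(j)^3 - 571*sin(j)^2 - 246*sin(j) + 482)/((sin(j) - 5)^3*(sin(j) - 2)^3*(sin(j) + 3)^3)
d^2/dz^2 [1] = 0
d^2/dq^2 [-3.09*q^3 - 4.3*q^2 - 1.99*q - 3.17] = -18.54*q - 8.6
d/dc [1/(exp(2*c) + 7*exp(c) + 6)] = (-2*exp(c) - 7)*exp(c)/(exp(2*c) + 7*exp(c) + 6)^2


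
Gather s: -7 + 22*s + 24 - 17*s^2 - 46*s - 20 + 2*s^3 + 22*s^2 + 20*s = 2*s^3 + 5*s^2 - 4*s - 3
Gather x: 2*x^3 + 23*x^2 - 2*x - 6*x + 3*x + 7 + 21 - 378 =2*x^3 + 23*x^2 - 5*x - 350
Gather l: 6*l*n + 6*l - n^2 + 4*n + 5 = l*(6*n + 6) - n^2 + 4*n + 5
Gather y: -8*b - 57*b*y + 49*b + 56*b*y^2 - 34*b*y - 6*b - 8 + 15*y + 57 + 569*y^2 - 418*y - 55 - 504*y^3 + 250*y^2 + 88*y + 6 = 35*b - 504*y^3 + y^2*(56*b + 819) + y*(-91*b - 315)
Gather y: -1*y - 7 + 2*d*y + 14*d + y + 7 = 2*d*y + 14*d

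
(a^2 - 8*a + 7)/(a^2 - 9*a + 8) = (a - 7)/(a - 8)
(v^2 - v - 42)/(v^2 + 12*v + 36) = (v - 7)/(v + 6)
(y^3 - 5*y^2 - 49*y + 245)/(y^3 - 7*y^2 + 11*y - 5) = (y^2 - 49)/(y^2 - 2*y + 1)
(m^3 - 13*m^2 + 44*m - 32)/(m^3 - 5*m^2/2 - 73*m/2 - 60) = 2*(m^2 - 5*m + 4)/(2*m^2 + 11*m + 15)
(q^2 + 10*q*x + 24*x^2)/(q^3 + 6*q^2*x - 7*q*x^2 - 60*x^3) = (-q - 6*x)/(-q^2 - 2*q*x + 15*x^2)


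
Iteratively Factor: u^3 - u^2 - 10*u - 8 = (u + 1)*(u^2 - 2*u - 8) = (u + 1)*(u + 2)*(u - 4)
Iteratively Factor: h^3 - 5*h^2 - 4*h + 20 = (h + 2)*(h^2 - 7*h + 10) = (h - 5)*(h + 2)*(h - 2)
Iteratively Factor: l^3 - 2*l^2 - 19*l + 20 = (l - 5)*(l^2 + 3*l - 4) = (l - 5)*(l - 1)*(l + 4)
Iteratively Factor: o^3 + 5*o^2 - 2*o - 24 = (o - 2)*(o^2 + 7*o + 12) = (o - 2)*(o + 3)*(o + 4)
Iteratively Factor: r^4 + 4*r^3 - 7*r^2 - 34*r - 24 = (r + 4)*(r^3 - 7*r - 6) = (r - 3)*(r + 4)*(r^2 + 3*r + 2) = (r - 3)*(r + 2)*(r + 4)*(r + 1)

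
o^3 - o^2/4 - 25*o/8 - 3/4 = (o - 2)*(o + 1/4)*(o + 3/2)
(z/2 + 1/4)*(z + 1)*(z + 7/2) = z^3/2 + 5*z^2/2 + 23*z/8 + 7/8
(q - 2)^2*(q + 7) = q^3 + 3*q^2 - 24*q + 28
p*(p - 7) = p^2 - 7*p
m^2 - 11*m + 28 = (m - 7)*(m - 4)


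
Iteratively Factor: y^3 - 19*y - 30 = (y - 5)*(y^2 + 5*y + 6) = (y - 5)*(y + 3)*(y + 2)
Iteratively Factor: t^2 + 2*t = (t + 2)*(t)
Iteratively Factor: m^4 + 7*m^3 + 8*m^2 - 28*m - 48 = (m + 4)*(m^3 + 3*m^2 - 4*m - 12) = (m - 2)*(m + 4)*(m^2 + 5*m + 6) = (m - 2)*(m + 2)*(m + 4)*(m + 3)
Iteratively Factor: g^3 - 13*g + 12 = (g + 4)*(g^2 - 4*g + 3) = (g - 1)*(g + 4)*(g - 3)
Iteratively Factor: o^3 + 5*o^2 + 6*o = (o)*(o^2 + 5*o + 6) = o*(o + 3)*(o + 2)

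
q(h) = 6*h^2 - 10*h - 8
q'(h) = 12*h - 10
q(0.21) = -9.84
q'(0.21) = -7.48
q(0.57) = -11.75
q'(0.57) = -3.16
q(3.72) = 37.83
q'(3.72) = 34.64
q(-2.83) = 68.35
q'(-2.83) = -43.96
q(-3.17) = 83.99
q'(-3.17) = -48.04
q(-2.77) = 65.74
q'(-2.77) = -43.24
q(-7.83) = 438.15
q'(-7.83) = -103.96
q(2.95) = 14.72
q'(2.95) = 25.40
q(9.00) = 388.00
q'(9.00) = 98.00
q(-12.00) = 976.00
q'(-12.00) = -154.00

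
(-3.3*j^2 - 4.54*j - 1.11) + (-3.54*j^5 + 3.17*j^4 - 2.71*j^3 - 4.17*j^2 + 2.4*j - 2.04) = -3.54*j^5 + 3.17*j^4 - 2.71*j^3 - 7.47*j^2 - 2.14*j - 3.15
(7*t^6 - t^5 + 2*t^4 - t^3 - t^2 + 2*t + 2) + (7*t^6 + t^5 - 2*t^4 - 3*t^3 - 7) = 14*t^6 - 4*t^3 - t^2 + 2*t - 5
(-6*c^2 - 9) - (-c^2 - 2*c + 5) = -5*c^2 + 2*c - 14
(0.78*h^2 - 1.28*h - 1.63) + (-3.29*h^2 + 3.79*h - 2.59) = -2.51*h^2 + 2.51*h - 4.22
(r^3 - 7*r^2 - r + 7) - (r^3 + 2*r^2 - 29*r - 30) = -9*r^2 + 28*r + 37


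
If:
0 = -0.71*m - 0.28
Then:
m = -0.39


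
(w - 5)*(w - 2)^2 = w^3 - 9*w^2 + 24*w - 20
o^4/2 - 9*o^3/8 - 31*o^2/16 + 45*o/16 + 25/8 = (o/2 + 1/2)*(o - 5/2)*(o - 2)*(o + 5/4)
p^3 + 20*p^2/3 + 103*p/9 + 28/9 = (p + 1/3)*(p + 7/3)*(p + 4)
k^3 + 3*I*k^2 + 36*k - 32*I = (k - 4*I)*(k - I)*(k + 8*I)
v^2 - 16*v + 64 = (v - 8)^2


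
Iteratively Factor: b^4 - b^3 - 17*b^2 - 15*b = (b + 3)*(b^3 - 4*b^2 - 5*b) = (b - 5)*(b + 3)*(b^2 + b) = b*(b - 5)*(b + 3)*(b + 1)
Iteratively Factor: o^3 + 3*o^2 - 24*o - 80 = (o - 5)*(o^2 + 8*o + 16) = (o - 5)*(o + 4)*(o + 4)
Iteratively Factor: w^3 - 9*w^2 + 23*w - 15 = (w - 3)*(w^2 - 6*w + 5) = (w - 3)*(w - 1)*(w - 5)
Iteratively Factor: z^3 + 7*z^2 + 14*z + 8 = (z + 4)*(z^2 + 3*z + 2) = (z + 1)*(z + 4)*(z + 2)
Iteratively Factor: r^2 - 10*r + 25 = (r - 5)*(r - 5)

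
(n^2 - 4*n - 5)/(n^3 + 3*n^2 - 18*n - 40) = (n^2 - 4*n - 5)/(n^3 + 3*n^2 - 18*n - 40)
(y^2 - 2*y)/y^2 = (y - 2)/y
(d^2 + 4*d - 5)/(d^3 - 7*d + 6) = (d + 5)/(d^2 + d - 6)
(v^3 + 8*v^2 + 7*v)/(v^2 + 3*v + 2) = v*(v + 7)/(v + 2)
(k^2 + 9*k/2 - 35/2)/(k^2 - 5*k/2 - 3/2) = (-2*k^2 - 9*k + 35)/(-2*k^2 + 5*k + 3)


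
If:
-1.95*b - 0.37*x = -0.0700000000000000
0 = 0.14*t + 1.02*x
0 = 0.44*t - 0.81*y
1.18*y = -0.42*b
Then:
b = 0.04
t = -0.02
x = 0.00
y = -0.01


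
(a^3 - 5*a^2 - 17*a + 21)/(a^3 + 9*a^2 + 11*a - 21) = (a - 7)/(a + 7)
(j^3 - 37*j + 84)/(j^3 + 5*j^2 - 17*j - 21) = (j - 4)/(j + 1)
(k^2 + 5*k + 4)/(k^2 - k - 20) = (k + 1)/(k - 5)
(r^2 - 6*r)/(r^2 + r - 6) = r*(r - 6)/(r^2 + r - 6)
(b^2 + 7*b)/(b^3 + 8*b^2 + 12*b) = (b + 7)/(b^2 + 8*b + 12)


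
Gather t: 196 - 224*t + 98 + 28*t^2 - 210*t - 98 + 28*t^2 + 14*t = 56*t^2 - 420*t + 196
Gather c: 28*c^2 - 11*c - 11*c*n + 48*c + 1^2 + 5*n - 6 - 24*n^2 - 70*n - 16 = 28*c^2 + c*(37 - 11*n) - 24*n^2 - 65*n - 21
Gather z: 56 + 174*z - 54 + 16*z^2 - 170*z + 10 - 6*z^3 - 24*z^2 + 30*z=-6*z^3 - 8*z^2 + 34*z + 12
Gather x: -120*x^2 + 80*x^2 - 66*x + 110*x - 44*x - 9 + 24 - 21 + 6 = -40*x^2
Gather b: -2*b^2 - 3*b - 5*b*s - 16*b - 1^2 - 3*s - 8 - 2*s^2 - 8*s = -2*b^2 + b*(-5*s - 19) - 2*s^2 - 11*s - 9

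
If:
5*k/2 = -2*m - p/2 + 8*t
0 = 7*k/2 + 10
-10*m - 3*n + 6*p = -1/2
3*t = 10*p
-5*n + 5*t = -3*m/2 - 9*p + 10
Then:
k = -20/7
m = 99635/127687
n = -730631/255374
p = -27240/127687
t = -90800/127687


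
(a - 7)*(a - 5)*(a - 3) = a^3 - 15*a^2 + 71*a - 105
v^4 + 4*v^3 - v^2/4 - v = v*(v - 1/2)*(v + 1/2)*(v + 4)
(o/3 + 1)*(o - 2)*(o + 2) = o^3/3 + o^2 - 4*o/3 - 4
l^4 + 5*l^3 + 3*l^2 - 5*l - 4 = (l - 1)*(l + 1)^2*(l + 4)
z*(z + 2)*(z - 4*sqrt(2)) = z^3 - 4*sqrt(2)*z^2 + 2*z^2 - 8*sqrt(2)*z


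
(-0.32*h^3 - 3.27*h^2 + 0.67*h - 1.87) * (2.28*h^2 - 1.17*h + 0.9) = -0.7296*h^5 - 7.0812*h^4 + 5.0655*h^3 - 7.9905*h^2 + 2.7909*h - 1.683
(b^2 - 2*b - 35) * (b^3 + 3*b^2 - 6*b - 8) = b^5 + b^4 - 47*b^3 - 101*b^2 + 226*b + 280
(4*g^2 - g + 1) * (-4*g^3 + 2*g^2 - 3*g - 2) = -16*g^5 + 12*g^4 - 18*g^3 - 3*g^2 - g - 2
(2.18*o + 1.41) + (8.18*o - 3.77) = 10.36*o - 2.36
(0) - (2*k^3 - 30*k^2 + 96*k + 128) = -2*k^3 + 30*k^2 - 96*k - 128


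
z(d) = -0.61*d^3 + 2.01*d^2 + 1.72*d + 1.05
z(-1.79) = 7.91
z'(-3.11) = -28.48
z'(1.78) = 3.08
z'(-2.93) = -25.77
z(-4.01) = 65.81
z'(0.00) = 1.72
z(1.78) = 7.04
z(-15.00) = 2486.25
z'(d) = -1.83*d^2 + 4.02*d + 1.72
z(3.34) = 6.49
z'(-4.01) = -43.83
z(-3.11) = 33.49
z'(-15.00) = -470.33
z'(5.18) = -26.56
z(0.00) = 1.05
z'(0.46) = 3.18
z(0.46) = 2.21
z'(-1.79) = -11.34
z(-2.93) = 28.61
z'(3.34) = -5.27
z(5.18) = -20.89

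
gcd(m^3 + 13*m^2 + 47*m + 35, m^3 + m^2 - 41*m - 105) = m + 5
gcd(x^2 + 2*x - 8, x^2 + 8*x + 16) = x + 4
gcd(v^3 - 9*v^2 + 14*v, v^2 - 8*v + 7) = v - 7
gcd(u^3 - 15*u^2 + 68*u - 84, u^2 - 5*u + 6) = u - 2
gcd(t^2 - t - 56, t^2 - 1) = 1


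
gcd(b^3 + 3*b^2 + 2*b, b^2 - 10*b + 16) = 1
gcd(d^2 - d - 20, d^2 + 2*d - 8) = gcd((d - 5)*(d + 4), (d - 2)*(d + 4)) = d + 4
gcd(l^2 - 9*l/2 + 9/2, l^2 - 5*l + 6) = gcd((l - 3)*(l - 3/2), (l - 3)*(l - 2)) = l - 3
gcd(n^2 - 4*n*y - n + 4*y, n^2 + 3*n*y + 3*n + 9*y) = 1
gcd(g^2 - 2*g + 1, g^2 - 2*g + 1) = g^2 - 2*g + 1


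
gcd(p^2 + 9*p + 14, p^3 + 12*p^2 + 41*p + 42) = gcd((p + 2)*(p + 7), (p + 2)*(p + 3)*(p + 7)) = p^2 + 9*p + 14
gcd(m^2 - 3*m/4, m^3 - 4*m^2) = m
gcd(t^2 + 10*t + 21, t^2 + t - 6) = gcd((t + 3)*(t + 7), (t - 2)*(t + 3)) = t + 3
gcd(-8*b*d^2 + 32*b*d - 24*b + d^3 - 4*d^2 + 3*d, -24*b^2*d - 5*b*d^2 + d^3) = 8*b - d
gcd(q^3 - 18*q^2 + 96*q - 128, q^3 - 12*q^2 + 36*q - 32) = q^2 - 10*q + 16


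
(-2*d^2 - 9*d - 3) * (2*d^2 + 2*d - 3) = -4*d^4 - 22*d^3 - 18*d^2 + 21*d + 9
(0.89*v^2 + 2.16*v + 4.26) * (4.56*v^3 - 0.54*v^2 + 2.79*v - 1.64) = 4.0584*v^5 + 9.369*v^4 + 20.7423*v^3 + 2.2664*v^2 + 8.343*v - 6.9864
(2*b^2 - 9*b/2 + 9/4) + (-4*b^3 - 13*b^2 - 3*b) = -4*b^3 - 11*b^2 - 15*b/2 + 9/4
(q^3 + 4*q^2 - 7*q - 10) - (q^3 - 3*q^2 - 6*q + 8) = 7*q^2 - q - 18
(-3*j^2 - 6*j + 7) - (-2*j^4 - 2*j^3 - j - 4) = 2*j^4 + 2*j^3 - 3*j^2 - 5*j + 11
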